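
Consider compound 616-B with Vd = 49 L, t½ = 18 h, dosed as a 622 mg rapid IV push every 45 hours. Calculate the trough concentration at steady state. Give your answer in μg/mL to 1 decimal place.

k = ln2/t½ = ln2/18 ≈ 0.038508 h⁻¹; fraction remaining f = e^(−kτ) = e^(−0.038508×45) ≈ 0.1768.
At steady state, accumulation factor R = 1/(1 − e^(−kτ)) ≈ 1.2148.
Each bolus raises the concentration by D/Vd = 622/49 ≈ 12.694 μg/mL.
Steady-state peak Cmax,ss = C₀·R ≈ 12.694 × 1.2148 ≈ 15.421 μg/mL.
Steady-state trough Cmin,ss = Cmax,ss·f ≈ 15.421 × 0.1768 ≈ 2.726 μg/mL.

2.7 μg/mL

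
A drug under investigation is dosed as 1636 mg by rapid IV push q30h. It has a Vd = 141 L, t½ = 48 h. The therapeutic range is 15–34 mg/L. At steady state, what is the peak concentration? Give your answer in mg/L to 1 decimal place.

33.0 mg/L

τ/t½ = 30/48 ≈ 0.625, so fraction remaining f = (1/2)^(30/48) ≈ 0.6484.
Accumulation ratio R = 1/(1 − f) ≈ 1/0.3516 ≈ 2.8441.
Each bolus raises the concentration by D/Vd = 1636/141 ≈ 11.603 mg/L.
Cmax,ss = C₀/(1 − f) ≈ 11.603/0.3516 ≈ 33.001 mg/L.
Peak 33.0 mg/L vs MTC 34 mg/L: below toxic threshold.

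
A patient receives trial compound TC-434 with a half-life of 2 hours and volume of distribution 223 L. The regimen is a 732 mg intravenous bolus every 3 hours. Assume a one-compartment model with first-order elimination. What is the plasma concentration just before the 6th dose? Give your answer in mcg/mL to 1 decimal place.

f = (1/2)^(τ/t½) = (1/2)^(3/2) ≈ 0.3536.
C₀ = D/Vd = 732/223 ≈ 3.283 mcg/mL.
Before the 6th dose, 5 doses have been given. Superposition: Cmin = C₀·(f + f² + … + f^5).
≈ 3.283 × (0.3536 + 0.1250 + 0.0442 + 0.0156 + 0.0055) ≈ 3.283 × 0.5439 ≈ 1.786 mcg/mL.

1.8 mcg/mL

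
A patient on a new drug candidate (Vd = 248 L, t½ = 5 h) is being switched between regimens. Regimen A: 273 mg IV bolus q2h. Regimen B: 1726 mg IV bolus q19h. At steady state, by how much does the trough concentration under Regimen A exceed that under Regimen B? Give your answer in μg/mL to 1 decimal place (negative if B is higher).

Regimen A: f = (1/2)^(2/5) ≈ 0.7579; Cmin,ss = (273/248)·f/(1−f) ≈ 3.446 μg/mL.
Regimen B: f = (1/2)^(19/5) ≈ 0.0718; Cmin,ss = (1726/248)·f/(1−f) ≈ 0.538 μg/mL.
Difference ≈ 3.446 − 0.538 ≈ 2.908 μg/mL.

2.9 μg/mL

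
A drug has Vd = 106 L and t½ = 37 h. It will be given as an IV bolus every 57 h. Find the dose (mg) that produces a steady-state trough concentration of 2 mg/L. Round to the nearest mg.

τ/t½ = 57/37 ≈ 1.5405, so f = (1/2)^(57/37) ≈ 0.343757.
Cmin,ss = (D/Vd)·f/(1−f), so D = Cmin,ss·Vd·(1−f)/f.
D = 2 × 106 × (1−f)/f ≈ 2 × 106 × 1.90903 ≈ 404.71 mg.

405 mg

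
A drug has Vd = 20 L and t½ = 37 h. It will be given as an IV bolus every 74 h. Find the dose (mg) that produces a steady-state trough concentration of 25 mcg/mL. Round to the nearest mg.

τ/t½ = 74/37 ≈ 2, so f = (1/2)^(74/37) ≈ 0.250000.
Cmin,ss = (D/Vd)·f/(1−f), so D = Cmin,ss·Vd·(1−f)/f.
D = 25 × 20 × (1−f)/f ≈ 25 × 20 × 3.00000 ≈ 1500.00 mg.

1500 mg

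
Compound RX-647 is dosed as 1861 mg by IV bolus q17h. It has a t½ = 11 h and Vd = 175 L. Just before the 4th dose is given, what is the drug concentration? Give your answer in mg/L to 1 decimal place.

5.3 mg/L

f = (1/2)^(τ/t½) = (1/2)^(17/11) ≈ 0.3426.
C₀ = D/Vd = 1861/175 ≈ 10.634 mg/L.
Before the 4th dose, 3 doses have been given. Superposition: Cmin = C₀·(f + f² + … + f^3).
≈ 10.634 × (0.3426 + 0.1174 + 0.0402) ≈ 10.634 × 0.5002 ≈ 5.319 mg/L.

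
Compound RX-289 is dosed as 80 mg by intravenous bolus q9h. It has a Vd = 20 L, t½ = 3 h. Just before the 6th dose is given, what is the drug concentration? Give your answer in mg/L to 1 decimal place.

0.6 mg/L

f = (1/2)^(τ/t½) = (1/2)^(9/3) ≈ 0.1250.
C₀ = D/Vd = 80/20 ≈ 4.000 mg/L.
Before the 6th dose, 5 doses have been given. Superposition: Cmin = C₀·(f + f² + … + f^5).
≈ 4.000 × (0.1250 + 0.0156 + 0.0020 + 0.0002 + 0.0000) ≈ 4.000 × 0.1428 ≈ 0.571 mg/L.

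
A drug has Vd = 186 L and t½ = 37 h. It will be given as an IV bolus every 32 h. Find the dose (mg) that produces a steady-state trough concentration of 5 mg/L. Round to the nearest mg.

764 mg

τ/t½ = 32/37 ≈ 0.86486, so f = (1/2)^(32/37) ≈ 0.549098.
Cmin,ss = (D/Vd)·f/(1−f), so D = Cmin,ss·Vd·(1−f)/f.
D = 5 × 186 × (1−f)/f ≈ 5 × 186 × 0.82117 ≈ 763.69 mg.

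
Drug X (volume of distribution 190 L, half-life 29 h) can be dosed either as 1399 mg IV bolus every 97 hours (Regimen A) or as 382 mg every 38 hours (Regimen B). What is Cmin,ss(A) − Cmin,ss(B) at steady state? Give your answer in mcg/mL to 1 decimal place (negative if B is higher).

Regimen A: f = (1/2)^(97/29) ≈ 0.0984; Cmin,ss = (1399/190)·f/(1−f) ≈ 0.804 mcg/mL.
Regimen B: f = (1/2)^(38/29) ≈ 0.4032; Cmin,ss = (382/190)·f/(1−f) ≈ 1.358 mcg/mL.
Difference ≈ 0.804 − 1.358 ≈ -0.554 mcg/mL.

-0.6 mcg/mL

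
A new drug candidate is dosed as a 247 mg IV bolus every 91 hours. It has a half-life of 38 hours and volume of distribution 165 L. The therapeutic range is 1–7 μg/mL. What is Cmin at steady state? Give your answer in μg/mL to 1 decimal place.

Over one 91-h interval, 91/38 ≈ 2.3947 half-lives elapse, leaving f ≈ 0.1902 of each dose.
Accumulation ratio R = 1/(1 − f) ≈ 1/0.8098 ≈ 1.2349.
Each bolus raises the concentration by D/Vd = 247/165 ≈ 1.497 μg/mL.
Cmax,ss = C₀/(1 − f) ≈ 1.497/0.8098 ≈ 1.849 μg/mL.
One interval later, Cmin,ss = Cmax,ss·e^(−kτ) ≈ 1.849 × 0.1902 ≈ 0.352 μg/mL.
Trough 0.4 μg/mL vs MEC 1 μg/mL: subtherapeutic.

0.4 μg/mL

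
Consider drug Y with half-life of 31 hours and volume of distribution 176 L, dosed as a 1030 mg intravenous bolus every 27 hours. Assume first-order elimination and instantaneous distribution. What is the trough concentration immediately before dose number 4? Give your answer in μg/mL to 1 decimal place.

5.9 μg/mL

f = (1/2)^(τ/t½) = (1/2)^(27/31) ≈ 0.5468.
C₀ = D/Vd = 1030/176 ≈ 5.852 μg/mL.
Before the 4th dose, 3 doses have been given. Superposition: Cmin = C₀·(f + f² + … + f^3).
≈ 5.852 × (0.5468 + 0.2990 + 0.1635) ≈ 5.852 × 1.0093 ≈ 5.906 μg/mL.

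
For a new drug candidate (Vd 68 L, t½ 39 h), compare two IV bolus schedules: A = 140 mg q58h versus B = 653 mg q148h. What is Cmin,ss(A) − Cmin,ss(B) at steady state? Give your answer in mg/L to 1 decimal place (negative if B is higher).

0.4 mg/L

Regimen A: f = (1/2)^(58/39) ≈ 0.3567; Cmin,ss = (140/68)·f/(1−f) ≈ 1.142 mg/L.
Regimen B: f = (1/2)^(148/39) ≈ 0.0720; Cmin,ss = (653/68)·f/(1−f) ≈ 0.745 mg/L.
Difference ≈ 1.142 − 0.745 ≈ 0.397 mg/L.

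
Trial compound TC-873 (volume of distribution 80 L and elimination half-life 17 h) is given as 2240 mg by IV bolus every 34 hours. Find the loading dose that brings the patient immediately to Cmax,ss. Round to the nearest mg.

2987 mg

f = (1/2)^(34/17) ≈ 0.250000; accumulation ratio R = 1/(1−f) ≈ 1.33333.
Loading dose to hit Cmax,ss on first dose: D_load = D_maint·R ≈ 2240 × 1.33333 ≈ 2986.66 mg.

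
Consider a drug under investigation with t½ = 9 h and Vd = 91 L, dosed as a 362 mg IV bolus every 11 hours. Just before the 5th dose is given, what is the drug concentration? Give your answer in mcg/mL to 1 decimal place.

2.9 mcg/mL

f = (1/2)^(τ/t½) = (1/2)^(11/9) ≈ 0.4286.
C₀ = D/Vd = 362/91 ≈ 3.978 mcg/mL.
Before the 5th dose, 4 doses have been given. Superposition: Cmin = C₀·(f + f² + … + f^4).
≈ 3.978 × (0.4286 + 0.1837 + 0.0787 + 0.0337) ≈ 3.978 × 0.7247 ≈ 2.883 mcg/mL.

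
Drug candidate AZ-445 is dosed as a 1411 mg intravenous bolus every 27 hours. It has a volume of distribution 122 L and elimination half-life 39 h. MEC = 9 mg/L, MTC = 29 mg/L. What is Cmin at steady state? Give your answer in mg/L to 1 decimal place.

k = ln2/t½ = ln2/39 ≈ 0.017773 h⁻¹; fraction remaining f = e^(−kτ) = e^(−0.017773×27) ≈ 0.6189.
Accumulation ratio R = 1/(1 − f) ≈ 1/0.3811 ≈ 2.6240.
Single-dose peak C₀ = D/Vd = 1411/122 ≈ 11.566 mg/L.
Cmax,ss = C₀/(1 − f) ≈ 11.566/0.3811 ≈ 30.349 mg/L.
One interval later, Cmin,ss = Cmax,ss·e^(−kτ) ≈ 30.349 × 0.6189 ≈ 18.783 mg/L.
Trough 18.8 mg/L vs MEC 9 mg/L: adequate.

18.8 mg/L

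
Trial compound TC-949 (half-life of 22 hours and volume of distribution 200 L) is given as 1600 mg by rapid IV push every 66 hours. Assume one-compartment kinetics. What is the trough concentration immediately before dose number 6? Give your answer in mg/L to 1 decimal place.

1.1 mg/L

f = (1/2)^(τ/t½) = (1/2)^(66/22) ≈ 0.1250.
C₀ = D/Vd = 1600/200 ≈ 8.000 mg/L.
Before the 6th dose, 5 doses have been given. Superposition: Cmin = C₀·(f + f² + … + f^5).
≈ 8.000 × (0.1250 + 0.0156 + 0.0020 + 0.0002 + 0.0000) ≈ 8.000 × 0.1428 ≈ 1.142 mg/L.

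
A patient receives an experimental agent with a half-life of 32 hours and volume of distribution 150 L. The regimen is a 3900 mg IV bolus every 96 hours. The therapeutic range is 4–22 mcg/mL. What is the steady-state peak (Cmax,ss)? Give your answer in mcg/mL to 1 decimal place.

The dosing interval is 3 half-lives, so f = 2^(−3) = 0.125.
At steady state, R = 1/(1 − 0.125) = 8/7.
Single-dose peak C₀ = D/Vd = 3900/150 = 26 mcg/mL.
Steady-state peak Cmax,ss = C₀·R = 26 × 8/7 ≈ 29.714 mcg/mL.
Peak 29.7 mcg/mL vs MTC 22 mcg/mL: exceeds toxic threshold.

29.7 mcg/mL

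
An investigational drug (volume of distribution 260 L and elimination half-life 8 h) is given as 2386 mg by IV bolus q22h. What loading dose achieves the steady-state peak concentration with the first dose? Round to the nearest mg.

2803 mg

f = (1/2)^(22/8) ≈ 0.148651; accumulation ratio R = 1/(1−f) ≈ 1.17461.
Loading dose to hit Cmax,ss on first dose: D_load = D_maint·R ≈ 2386 × 1.17461 ≈ 2802.62 mg.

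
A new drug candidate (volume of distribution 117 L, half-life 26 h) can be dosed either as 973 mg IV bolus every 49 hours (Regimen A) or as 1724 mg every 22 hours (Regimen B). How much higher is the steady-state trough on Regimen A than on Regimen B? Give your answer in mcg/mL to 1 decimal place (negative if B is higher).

Regimen A: f = (1/2)^(49/26) ≈ 0.2708; Cmin,ss = (973/117)·f/(1−f) ≈ 3.088 mcg/mL.
Regimen B: f = (1/2)^(22/26) ≈ 0.5563; Cmin,ss = (1724/117)·f/(1−f) ≈ 18.474 mcg/mL.
Difference ≈ 3.088 − 18.474 ≈ -15.386 mcg/mL.

-15.4 mcg/mL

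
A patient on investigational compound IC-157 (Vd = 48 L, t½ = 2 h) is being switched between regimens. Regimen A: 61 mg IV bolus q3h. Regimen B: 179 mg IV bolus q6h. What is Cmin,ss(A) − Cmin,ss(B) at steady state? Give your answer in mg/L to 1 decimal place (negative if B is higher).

Regimen A: f = (1/2)^(3/2) ≈ 0.3536; Cmin,ss = (61/48)·f/(1−f) ≈ 0.695 mg/L.
Regimen B: f = (1/2)^(6/2) ≈ 0.1250; Cmin,ss = (179/48)·f/(1−f) ≈ 0.533 mg/L.
Difference ≈ 0.695 − 0.533 ≈ 0.162 mg/L.

0.2 mg/L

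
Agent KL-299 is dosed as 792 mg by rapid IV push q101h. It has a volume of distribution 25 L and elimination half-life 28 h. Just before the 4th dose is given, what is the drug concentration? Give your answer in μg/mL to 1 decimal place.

2.8 μg/mL

f = (1/2)^(τ/t½) = (1/2)^(101/28) ≈ 0.0821.
C₀ = D/Vd = 792/25 ≈ 31.680 μg/mL.
Before the 4th dose, 3 doses have been given. Superposition: Cmin = C₀·(f + f² + … + f^3).
≈ 31.680 × (0.0821 + 0.0067 + 0.0006) ≈ 31.680 × 0.0894 ≈ 2.832 μg/mL.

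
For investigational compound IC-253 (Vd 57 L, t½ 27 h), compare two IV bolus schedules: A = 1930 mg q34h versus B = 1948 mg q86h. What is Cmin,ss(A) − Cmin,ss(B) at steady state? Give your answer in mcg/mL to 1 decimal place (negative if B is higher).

20.1 mcg/mL

Regimen A: f = (1/2)^(34/27) ≈ 0.4178; Cmin,ss = (1930/57)·f/(1−f) ≈ 24.298 mcg/mL.
Regimen B: f = (1/2)^(86/27) ≈ 0.1099; Cmin,ss = (1948/57)·f/(1−f) ≈ 4.220 mcg/mL.
Difference ≈ 24.298 − 4.220 ≈ 20.078 mcg/mL.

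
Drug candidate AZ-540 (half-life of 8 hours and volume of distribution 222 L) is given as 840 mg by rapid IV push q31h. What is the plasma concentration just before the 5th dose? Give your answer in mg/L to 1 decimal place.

f = (1/2)^(τ/t½) = (1/2)^(31/8) ≈ 0.0682.
C₀ = D/Vd = 840/222 ≈ 3.784 mg/L.
Before the 5th dose, 4 doses have been given. Superposition: Cmin = C₀·(f + f² + … + f^4).
≈ 3.784 × (0.0682 + 0.0047 + 0.0003 + 0.0000) ≈ 3.784 × 0.0732 ≈ 0.277 mg/L.

0.3 mg/L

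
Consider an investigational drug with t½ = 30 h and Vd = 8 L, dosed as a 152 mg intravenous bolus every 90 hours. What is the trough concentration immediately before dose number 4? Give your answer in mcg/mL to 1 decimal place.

2.7 mcg/mL

f = (1/2)^(τ/t½) = (1/2)^(90/30) ≈ 0.1250.
C₀ = D/Vd = 152/8 ≈ 19.000 mcg/mL.
Before the 4th dose, 3 doses have been given. Superposition: Cmin = C₀·(f + f² + … + f^3).
≈ 19.000 × (0.1250 + 0.0156 + 0.0020) ≈ 19.000 × 0.1426 ≈ 2.709 mcg/mL.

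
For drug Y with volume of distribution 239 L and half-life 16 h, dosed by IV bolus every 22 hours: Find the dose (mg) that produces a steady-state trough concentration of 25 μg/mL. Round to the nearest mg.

9522 mg

τ/t½ = 22/16 ≈ 1.375, so f = (1/2)^(22/16) ≈ 0.385553.
Cmin,ss = (D/Vd)·f/(1−f), so D = Cmin,ss·Vd·(1−f)/f.
D = 25 × 239 × (1−f)/f ≈ 25 × 239 × 1.59368 ≈ 9522.24 mg.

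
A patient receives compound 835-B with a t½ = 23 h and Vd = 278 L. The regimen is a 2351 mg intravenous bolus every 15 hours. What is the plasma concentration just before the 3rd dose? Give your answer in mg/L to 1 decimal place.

8.8 mg/L

f = (1/2)^(τ/t½) = (1/2)^(15/23) ≈ 0.6363.
C₀ = D/Vd = 2351/278 ≈ 8.457 mg/L.
Before the 3rd dose, 2 doses have been given. Superposition: Cmin = C₀·(f + f²).
≈ 8.457 × (0.6363 + 0.4049) ≈ 8.457 × 1.0412 ≈ 8.805 mg/L.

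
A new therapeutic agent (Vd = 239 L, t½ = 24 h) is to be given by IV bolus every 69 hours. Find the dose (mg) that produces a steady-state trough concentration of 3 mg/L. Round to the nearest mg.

4543 mg

τ/t½ = 69/24 ≈ 2.875, so f = (1/2)^(69/24) ≈ 0.136313.
Cmin,ss = (D/Vd)·f/(1−f), so D = Cmin,ss·Vd·(1−f)/f.
D = 3 × 239 × (1−f)/f ≈ 3 × 239 × 6.33606 ≈ 4542.96 mg.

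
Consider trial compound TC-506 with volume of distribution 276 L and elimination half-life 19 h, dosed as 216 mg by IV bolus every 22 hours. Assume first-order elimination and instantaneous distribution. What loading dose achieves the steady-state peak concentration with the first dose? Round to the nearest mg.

f = (1/2)^(22/19) ≈ 0.448166; accumulation ratio R = 1/(1−f) ≈ 1.81214.
Loading dose to hit Cmax,ss on first dose: D_load = D_maint·R ≈ 216 × 1.81214 ≈ 391.42 mg.

391 mg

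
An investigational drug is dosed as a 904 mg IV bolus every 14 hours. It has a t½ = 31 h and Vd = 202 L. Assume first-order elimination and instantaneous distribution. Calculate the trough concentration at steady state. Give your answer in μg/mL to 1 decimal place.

τ/t½ = 14/31 ≈ 0.45161, so fraction remaining f = (1/2)^(14/31) ≈ 0.7312.
Each bolus raises the concentration by D/Vd = 904/202 ≈ 4.475 μg/mL.
Steady-state trough Cmin,ss = C₀·f/(1−f) ≈ 4.475 × 0.7312/0.2688 ≈ 12.173 μg/mL.

12.2 μg/mL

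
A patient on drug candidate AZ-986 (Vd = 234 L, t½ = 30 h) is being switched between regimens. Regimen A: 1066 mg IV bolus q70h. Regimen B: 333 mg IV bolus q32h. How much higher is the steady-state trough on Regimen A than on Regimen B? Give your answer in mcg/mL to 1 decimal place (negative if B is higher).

-0.2 mcg/mL

Regimen A: f = (1/2)^(70/30) ≈ 0.1984; Cmin,ss = (1066/234)·f/(1−f) ≈ 1.128 mcg/mL.
Regimen B: f = (1/2)^(32/30) ≈ 0.4774; Cmin,ss = (333/234)·f/(1−f) ≈ 1.300 mcg/mL.
Difference ≈ 1.128 − 1.300 ≈ -0.172 mcg/mL.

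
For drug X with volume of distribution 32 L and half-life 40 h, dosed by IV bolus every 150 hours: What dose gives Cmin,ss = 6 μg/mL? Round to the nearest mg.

2391 mg

τ/t½ = 150/40 ≈ 3.75, so f = (1/2)^(150/40) ≈ 0.074325.
Cmin,ss = (D/Vd)·f/(1−f), so D = Cmin,ss·Vd·(1−f)/f.
D = 6 × 32 × (1−f)/f ≈ 6 × 32 × 12.45442 ≈ 2391.25 mg.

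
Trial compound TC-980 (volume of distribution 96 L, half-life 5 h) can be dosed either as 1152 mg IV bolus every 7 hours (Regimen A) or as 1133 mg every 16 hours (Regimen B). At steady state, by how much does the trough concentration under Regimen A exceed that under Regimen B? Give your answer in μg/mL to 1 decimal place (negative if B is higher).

5.9 μg/mL

Regimen A: f = (1/2)^(7/5) ≈ 0.3789; Cmin,ss = (1152/96)·f/(1−f) ≈ 7.321 μg/mL.
Regimen B: f = (1/2)^(16/5) ≈ 0.1088; Cmin,ss = (1133/96)·f/(1−f) ≈ 1.441 μg/mL.
Difference ≈ 7.321 − 1.441 ≈ 5.880 μg/mL.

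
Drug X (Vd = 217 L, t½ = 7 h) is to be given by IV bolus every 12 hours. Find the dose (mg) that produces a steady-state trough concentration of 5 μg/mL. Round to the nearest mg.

2475 mg

τ/t½ = 12/7 ≈ 1.7143, so f = (1/2)^(12/7) ≈ 0.304753.
Cmin,ss = (D/Vd)·f/(1−f), so D = Cmin,ss·Vd·(1−f)/f.
D = 5 × 217 × (1−f)/f ≈ 5 × 217 × 2.28135 ≈ 2475.26 mg.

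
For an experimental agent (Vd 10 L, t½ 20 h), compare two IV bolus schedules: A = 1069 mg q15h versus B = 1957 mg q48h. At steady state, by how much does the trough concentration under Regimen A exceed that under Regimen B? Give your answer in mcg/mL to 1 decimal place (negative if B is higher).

Regimen A: f = (1/2)^(15/20) ≈ 0.5946; Cmin,ss = (1069/10)·f/(1−f) ≈ 156.790 mcg/mL.
Regimen B: f = (1/2)^(48/20) ≈ 0.1895; Cmin,ss = (1957/10)·f/(1−f) ≈ 45.756 mcg/mL.
Difference ≈ 156.790 − 45.756 ≈ 111.034 mcg/mL.

111.0 mcg/mL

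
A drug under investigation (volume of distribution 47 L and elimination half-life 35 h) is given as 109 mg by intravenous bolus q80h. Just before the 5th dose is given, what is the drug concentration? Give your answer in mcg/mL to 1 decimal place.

0.6 mcg/mL

f = (1/2)^(τ/t½) = (1/2)^(80/35) ≈ 0.2051.
C₀ = D/Vd = 109/47 ≈ 2.319 mcg/mL.
Before the 5th dose, 4 doses have been given. Superposition: Cmin = C₀·(f + f² + … + f^4).
≈ 2.319 × (0.2051 + 0.0421 + 0.0086 + 0.0018) ≈ 2.319 × 0.2576 ≈ 0.597 mcg/mL.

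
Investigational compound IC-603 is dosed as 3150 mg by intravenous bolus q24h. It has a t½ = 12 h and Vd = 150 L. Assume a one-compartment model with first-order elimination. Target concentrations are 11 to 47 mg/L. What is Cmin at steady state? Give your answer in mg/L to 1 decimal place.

The dosing interval is 2 half-lives, so f = 2^(−2) = 0.25.
Accumulation ratio R = 1/(1 − f) = 1/0.75 = 4/3.
Single-dose peak C₀ = D/Vd = 3150/150 = 21 mg/L.
Steady-state peak Cmax,ss = C₀·R = 21 × 4/3 ≈ 28.000 mg/L.
Steady-state trough Cmin,ss = Cmax,ss·f ≈ 28.000 × 0.25 ≈ 7.000 mg/L.
Trough 7.0 mg/L vs MEC 11 mg/L: subtherapeutic.

7.0 mg/L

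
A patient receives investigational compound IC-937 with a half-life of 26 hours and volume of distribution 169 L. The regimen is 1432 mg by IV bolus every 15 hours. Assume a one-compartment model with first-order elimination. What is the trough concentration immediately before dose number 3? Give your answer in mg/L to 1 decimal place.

9.5 mg/L

f = (1/2)^(τ/t½) = (1/2)^(15/26) ≈ 0.6704.
C₀ = D/Vd = 1432/169 ≈ 8.473 mg/L.
Before the 3rd dose, 2 doses have been given. Superposition: Cmin = C₀·(f + f²).
≈ 8.473 × (0.6704 + 0.4494) ≈ 8.473 × 1.1198 ≈ 9.488 mg/L.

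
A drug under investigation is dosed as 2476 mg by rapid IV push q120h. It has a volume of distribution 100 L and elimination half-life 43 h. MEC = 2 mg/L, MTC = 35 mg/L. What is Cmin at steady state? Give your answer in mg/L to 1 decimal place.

4.2 mg/L

τ/t½ = 120/43 ≈ 2.7907, so fraction remaining f = (1/2)^(120/43) ≈ 0.1445.
Single-dose peak C₀ = D/Vd = 2476/100 ≈ 24.760 mg/L.
Steady-state trough Cmin,ss = C₀·f/(1−f) ≈ 24.760 × 0.1445/0.8555 ≈ 4.182 mg/L.
Trough 4.2 mg/L vs MEC 2 mg/L: adequate.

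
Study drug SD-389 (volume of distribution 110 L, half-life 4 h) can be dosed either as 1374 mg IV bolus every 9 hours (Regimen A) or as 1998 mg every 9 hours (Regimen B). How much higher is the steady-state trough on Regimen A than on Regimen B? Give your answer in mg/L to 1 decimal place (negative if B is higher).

Regimen A: f = (1/2)^(9/4) ≈ 0.2102; Cmin,ss = (1374/110)·f/(1−f) ≈ 3.324 mg/L.
Regimen B: f = (1/2)^(9/4) ≈ 0.2102; Cmin,ss = (1998/110)·f/(1−f) ≈ 4.834 mg/L.
Difference ≈ 3.324 − 4.834 ≈ -1.510 mg/L.

-1.5 mg/L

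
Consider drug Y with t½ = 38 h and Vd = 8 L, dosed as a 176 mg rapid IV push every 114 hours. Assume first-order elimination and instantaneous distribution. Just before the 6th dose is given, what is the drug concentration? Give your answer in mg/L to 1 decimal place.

f = (1/2)^(τ/t½) = (1/2)^(114/38) ≈ 0.1250.
C₀ = D/Vd = 176/8 ≈ 22.000 mg/L.
Before the 6th dose, 5 doses have been given. Superposition: Cmin = C₀·(f + f² + … + f^5).
≈ 22.000 × (0.1250 + 0.0156 + 0.0020 + 0.0002 + 0.0000) ≈ 22.000 × 0.1428 ≈ 3.142 mg/L.

3.1 mg/L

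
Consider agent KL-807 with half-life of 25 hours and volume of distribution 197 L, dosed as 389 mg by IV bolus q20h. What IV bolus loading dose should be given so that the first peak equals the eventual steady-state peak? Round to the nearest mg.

914 mg

f = (1/2)^(20/25) ≈ 0.574349; accumulation ratio R = 1/(1−f) ≈ 2.34934.
Loading dose to hit Cmax,ss on first dose: D_load = D_maint·R ≈ 389 × 2.34934 ≈ 913.89 mg.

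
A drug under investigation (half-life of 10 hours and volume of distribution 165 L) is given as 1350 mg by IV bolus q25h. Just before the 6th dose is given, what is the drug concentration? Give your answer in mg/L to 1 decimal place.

1.8 mg/L

f = (1/2)^(τ/t½) = (1/2)^(25/10) ≈ 0.1768.
C₀ = D/Vd = 1350/165 ≈ 8.182 mg/L.
Before the 6th dose, 5 doses have been given. Superposition: Cmin = C₀·(f + f² + … + f^5).
≈ 8.182 × (0.1768 + 0.0313 + 0.0055 + 0.0010 + 0.0002) ≈ 8.182 × 0.2148 ≈ 1.757 mg/L.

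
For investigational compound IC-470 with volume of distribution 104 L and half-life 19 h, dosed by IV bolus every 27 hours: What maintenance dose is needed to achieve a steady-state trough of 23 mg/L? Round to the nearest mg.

τ/t½ = 27/19 ≈ 1.4211, so f = (1/2)^(27/19) ≈ 0.373440.
Cmin,ss = (D/Vd)·f/(1−f), so D = Cmin,ss·Vd·(1−f)/f.
D = 23 × 104 × (1−f)/f ≈ 23 × 104 × 1.67781 ≈ 4013.32 mg.

4013 mg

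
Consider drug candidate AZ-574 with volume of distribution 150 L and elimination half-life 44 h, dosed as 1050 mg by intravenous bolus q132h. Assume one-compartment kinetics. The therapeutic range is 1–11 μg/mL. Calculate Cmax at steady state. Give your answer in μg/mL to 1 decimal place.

8.0 μg/mL

The dosing interval is 3 half-lives, so f = 2^(−3) = 0.125.
Accumulation ratio R = 1/(1 − f) = 1/0.875 = 8/7.
Single-dose peak C₀ = D/Vd = 1050/150 = 7 μg/mL.
Steady-state peak Cmax,ss = C₀·R = 7 × 8/7 ≈ 8.000 μg/mL.
Peak 8.0 μg/mL vs MTC 11 μg/mL: below toxic threshold.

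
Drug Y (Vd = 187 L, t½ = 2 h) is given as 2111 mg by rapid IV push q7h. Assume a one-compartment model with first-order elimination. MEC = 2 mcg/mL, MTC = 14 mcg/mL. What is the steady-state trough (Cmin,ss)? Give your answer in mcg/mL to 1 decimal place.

1.1 mcg/mL

k = ln2/t½ = ln2/2 ≈ 0.346574 h⁻¹; fraction remaining f = e^(−kτ) = e^(−0.346574×7) ≈ 0.0884.
At steady state, accumulation factor R = 1/(1 − e^(−kτ)) ≈ 1.0970.
Single-dose peak C₀ = D/Vd = 2111/187 ≈ 11.289 mcg/mL.
Steady-state peak Cmax,ss = C₀·R ≈ 11.289 × 1.0970 ≈ 12.384 mcg/mL.
One interval later, Cmin,ss = Cmax,ss·e^(−kτ) ≈ 12.384 × 0.0884 ≈ 1.095 mcg/mL.
Trough 1.1 mcg/mL vs MEC 2 mcg/mL: subtherapeutic.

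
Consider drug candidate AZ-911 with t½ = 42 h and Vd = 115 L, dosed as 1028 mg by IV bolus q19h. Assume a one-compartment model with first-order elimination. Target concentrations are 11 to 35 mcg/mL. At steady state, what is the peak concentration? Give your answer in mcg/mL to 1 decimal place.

33.2 mcg/mL

τ/t½ = 19/42 ≈ 0.45238, so fraction remaining f = (1/2)^(19/42) ≈ 0.7308.
At steady state, accumulation factor R = 1/(1 − e^(−kτ)) ≈ 3.7147.
Single-dose peak C₀ = D/Vd = 1028/115 ≈ 8.939 mcg/mL.
Cmax,ss = C₀/(1 − f) ≈ 8.939/0.2692 ≈ 33.206 mcg/mL.
Peak 33.2 mcg/mL vs MTC 35 mcg/mL: below toxic threshold.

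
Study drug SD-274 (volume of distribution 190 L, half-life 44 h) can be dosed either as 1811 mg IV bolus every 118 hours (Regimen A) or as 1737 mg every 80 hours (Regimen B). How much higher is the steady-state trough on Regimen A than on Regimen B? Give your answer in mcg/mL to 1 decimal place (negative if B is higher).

Regimen A: f = (1/2)^(118/44) ≈ 0.1558; Cmin,ss = (1811/190)·f/(1−f) ≈ 1.759 mcg/mL.
Regimen B: f = (1/2)^(80/44) ≈ 0.2836; Cmin,ss = (1737/190)·f/(1−f) ≈ 3.619 mcg/mL.
Difference ≈ 1.759 − 3.619 ≈ -1.860 mcg/mL.

-1.9 mcg/mL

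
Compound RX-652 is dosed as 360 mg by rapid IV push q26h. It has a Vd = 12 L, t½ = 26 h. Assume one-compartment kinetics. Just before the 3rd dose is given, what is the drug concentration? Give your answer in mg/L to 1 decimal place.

22.5 mg/L

f = (1/2)^(τ/t½) = (1/2)^(26/26) ≈ 0.5000.
C₀ = D/Vd = 360/12 ≈ 30.000 mg/L.
Before the 3rd dose, 2 doses have been given. Superposition: Cmin = C₀·(f + f²).
≈ 30.000 × (0.5000 + 0.2500) ≈ 30.000 × 0.7500 ≈ 22.500 mg/L.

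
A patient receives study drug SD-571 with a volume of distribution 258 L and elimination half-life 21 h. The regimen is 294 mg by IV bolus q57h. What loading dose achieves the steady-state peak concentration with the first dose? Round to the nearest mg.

f = (1/2)^(57/21) ≈ 0.152377; accumulation ratio R = 1/(1−f) ≈ 1.17977.
Loading dose to hit Cmax,ss on first dose: D_load = D_maint·R ≈ 294 × 1.17977 ≈ 346.85 mg.

347 mg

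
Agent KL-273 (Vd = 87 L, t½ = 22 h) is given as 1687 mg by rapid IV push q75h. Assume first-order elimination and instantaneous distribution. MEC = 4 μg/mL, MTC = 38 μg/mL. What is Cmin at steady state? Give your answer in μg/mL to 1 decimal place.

2.0 μg/mL

Over one 75-h interval, 75/22 ≈ 3.4091 half-lives elapse, leaving f ≈ 0.0941 of each dose.
Accumulation ratio R = 1/(1 − f) ≈ 1/0.9059 ≈ 1.1039.
Single-dose peak C₀ = D/Vd = 1687/87 ≈ 19.391 μg/mL.
Steady-state peak Cmax,ss = C₀·R ≈ 19.391 × 1.1039 ≈ 21.406 μg/mL.
Steady-state trough Cmin,ss = Cmax,ss·f ≈ 21.406 × 0.0941 ≈ 2.014 μg/mL.
Trough 2.0 μg/mL vs MEC 4 μg/mL: subtherapeutic.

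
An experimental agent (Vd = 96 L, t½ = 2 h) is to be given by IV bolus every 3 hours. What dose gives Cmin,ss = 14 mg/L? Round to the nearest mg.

τ/t½ = 3/2 ≈ 1.5, so f = (1/2)^(3/2) ≈ 0.353553.
Cmin,ss = (D/Vd)·f/(1−f), so D = Cmin,ss·Vd·(1−f)/f.
D = 14 × 96 × (1−f)/f ≈ 14 × 96 × 1.82843 ≈ 2457.41 mg.

2457 mg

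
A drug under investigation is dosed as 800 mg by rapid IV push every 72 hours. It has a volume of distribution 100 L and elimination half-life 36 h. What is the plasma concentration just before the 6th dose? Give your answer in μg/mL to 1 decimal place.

f = (1/2)^(τ/t½) = (1/2)^(72/36) ≈ 0.2500.
C₀ = D/Vd = 800/100 ≈ 8.000 μg/mL.
Before the 6th dose, 5 doses have been given. Superposition: Cmin = C₀·(f + f² + … + f^5).
≈ 8.000 × (0.2500 + 0.0625 + 0.0156 + 0.0039 + 0.0010) ≈ 8.000 × 0.3330 ≈ 2.664 μg/mL.

2.7 μg/mL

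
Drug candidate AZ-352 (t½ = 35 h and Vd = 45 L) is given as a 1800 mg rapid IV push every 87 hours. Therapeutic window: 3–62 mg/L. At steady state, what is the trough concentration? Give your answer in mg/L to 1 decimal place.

8.7 mg/L

Over one 87-h interval, 87/35 ≈ 2.4857 half-lives elapse, leaving f ≈ 0.1785 of each dose.
Accumulation ratio R = 1/(1 − f) ≈ 1/0.8215 ≈ 1.2173.
Each bolus raises the concentration by D/Vd = 1800/45 ≈ 40.000 mg/L.
Cmax,ss = C₀/(1 − f) ≈ 40.000/0.8215 ≈ 48.691 mg/L.
One interval later, Cmin,ss = Cmax,ss·e^(−kτ) ≈ 48.691 × 0.1785 ≈ 8.691 mg/L.
Trough 8.7 mg/L vs MEC 3 mg/L: adequate.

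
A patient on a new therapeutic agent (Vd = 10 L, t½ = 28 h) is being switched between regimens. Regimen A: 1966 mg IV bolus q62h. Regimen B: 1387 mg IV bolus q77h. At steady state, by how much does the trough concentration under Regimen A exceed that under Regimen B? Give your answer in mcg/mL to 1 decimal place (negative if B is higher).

29.8 mcg/mL

Regimen A: f = (1/2)^(62/28) ≈ 0.2155; Cmin,ss = (1966/10)·f/(1−f) ≈ 54.005 mcg/mL.
Regimen B: f = (1/2)^(77/28) ≈ 0.1487; Cmin,ss = (1387/10)·f/(1−f) ≈ 24.227 mcg/mL.
Difference ≈ 54.005 − 24.227 ≈ 29.778 mcg/mL.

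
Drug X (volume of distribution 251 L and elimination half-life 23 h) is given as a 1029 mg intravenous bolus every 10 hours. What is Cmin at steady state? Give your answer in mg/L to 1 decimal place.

τ/t½ = 10/23 ≈ 0.43478, so fraction remaining f = (1/2)^(10/23) ≈ 0.7398.
Each bolus raises the concentration by D/Vd = 1029/251 ≈ 4.100 mg/L.
Steady-state trough Cmin,ss = C₀·f/(1−f) ≈ 4.100 × 0.7398/0.2602 ≈ 11.657 mg/L.

11.7 mg/L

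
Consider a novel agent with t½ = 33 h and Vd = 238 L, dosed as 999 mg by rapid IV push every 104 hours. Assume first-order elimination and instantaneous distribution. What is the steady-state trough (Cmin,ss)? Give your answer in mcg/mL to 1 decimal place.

Over one 104-h interval, 104/33 ≈ 3.1515 half-lives elapse, leaving f ≈ 0.1125 of each dose.
At steady state, accumulation factor R = 1/(1 − e^(−kτ)) ≈ 1.1268.
Single-dose peak C₀ = D/Vd = 999/238 ≈ 4.197 mcg/mL.
Steady-state peak Cmax,ss = C₀·R ≈ 4.197 × 1.1268 ≈ 4.729 mcg/mL.
One interval later, Cmin,ss = Cmax,ss·e^(−kτ) ≈ 4.729 × 0.1125 ≈ 0.532 mcg/mL.

0.5 mcg/mL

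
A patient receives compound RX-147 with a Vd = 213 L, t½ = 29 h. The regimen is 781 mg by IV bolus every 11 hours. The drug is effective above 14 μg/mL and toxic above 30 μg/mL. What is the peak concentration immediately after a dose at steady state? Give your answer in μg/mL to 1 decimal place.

15.9 μg/mL

k = ln2/t½ = ln2/29 ≈ 0.023902 h⁻¹; fraction remaining f = e^(−kτ) = e^(−0.023902×11) ≈ 0.7688.
At steady state, accumulation factor R = 1/(1 − e^(−kτ)) ≈ 4.3253.
Each bolus raises the concentration by D/Vd = 781/213 ≈ 3.667 μg/mL.
Steady-state peak Cmax,ss = C₀·R ≈ 3.667 × 4.3253 ≈ 15.861 μg/mL.
Peak 15.9 μg/mL vs MTC 30 μg/mL: below toxic threshold.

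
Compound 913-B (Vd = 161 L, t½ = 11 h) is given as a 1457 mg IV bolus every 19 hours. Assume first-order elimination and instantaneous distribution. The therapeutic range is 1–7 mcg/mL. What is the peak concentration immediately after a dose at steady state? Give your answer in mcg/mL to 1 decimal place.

Over one 19-h interval, 19/11 ≈ 1.7273 half-lives elapse, leaving f ≈ 0.3020 of each dose.
At steady state, accumulation factor R = 1/(1 − e^(−kτ)) ≈ 1.4327.
Single-dose peak C₀ = D/Vd = 1457/161 ≈ 9.050 mcg/mL.
Steady-state peak Cmax,ss = C₀·R ≈ 9.050 × 1.4327 ≈ 12.966 mcg/mL.
Peak 13.0 mcg/mL vs MTC 7 mcg/mL: exceeds toxic threshold.

13.0 mcg/mL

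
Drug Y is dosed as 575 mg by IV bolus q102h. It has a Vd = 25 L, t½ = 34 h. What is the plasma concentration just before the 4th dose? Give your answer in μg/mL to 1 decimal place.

f = (1/2)^(τ/t½) = (1/2)^(102/34) ≈ 0.1250.
C₀ = D/Vd = 575/25 ≈ 23.000 μg/mL.
Before the 4th dose, 3 doses have been given. Superposition: Cmin = C₀·(f + f² + … + f^3).
≈ 23.000 × (0.1250 + 0.0156 + 0.0020) ≈ 23.000 × 0.1426 ≈ 3.280 μg/mL.

3.3 μg/mL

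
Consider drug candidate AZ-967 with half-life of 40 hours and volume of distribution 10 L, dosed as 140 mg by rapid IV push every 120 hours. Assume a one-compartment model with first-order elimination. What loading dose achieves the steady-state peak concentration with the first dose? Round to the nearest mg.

160 mg

f = (1/2)^(120/40) ≈ 0.125000; accumulation ratio R = 1/(1−f) ≈ 1.14286.
Loading dose to hit Cmax,ss on first dose: D_load = D_maint·R ≈ 140 × 1.14286 ≈ 160.00 mg.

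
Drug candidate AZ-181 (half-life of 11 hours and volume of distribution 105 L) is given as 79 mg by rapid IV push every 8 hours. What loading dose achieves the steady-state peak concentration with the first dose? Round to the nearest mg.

200 mg

f = (1/2)^(8/11) ≈ 0.604045; accumulation ratio R = 1/(1−f) ≈ 2.52554.
Loading dose to hit Cmax,ss on first dose: D_load = D_maint·R ≈ 79 × 2.52554 ≈ 199.52 mg.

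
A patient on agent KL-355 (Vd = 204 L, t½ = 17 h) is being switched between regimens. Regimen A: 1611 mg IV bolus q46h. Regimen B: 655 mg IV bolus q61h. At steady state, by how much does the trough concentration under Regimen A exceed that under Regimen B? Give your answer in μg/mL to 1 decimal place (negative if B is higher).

Regimen A: f = (1/2)^(46/17) ≈ 0.1533; Cmin,ss = (1611/204)·f/(1−f) ≈ 1.430 μg/mL.
Regimen B: f = (1/2)^(61/17) ≈ 0.0831; Cmin,ss = (655/204)·f/(1−f) ≈ 0.291 μg/mL.
Difference ≈ 1.430 − 0.291 ≈ 1.139 μg/mL.

1.1 μg/mL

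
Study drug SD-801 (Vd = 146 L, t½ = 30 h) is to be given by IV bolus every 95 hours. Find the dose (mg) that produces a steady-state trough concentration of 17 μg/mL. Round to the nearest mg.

τ/t½ = 95/30 ≈ 3.1667, so f = (1/2)^(95/30) ≈ 0.111362.
Cmin,ss = (D/Vd)·f/(1−f), so D = Cmin,ss·Vd·(1−f)/f.
D = 17 × 146 × (1−f)/f ≈ 17 × 146 × 7.97972 ≈ 19805.67 mg.

19806 mg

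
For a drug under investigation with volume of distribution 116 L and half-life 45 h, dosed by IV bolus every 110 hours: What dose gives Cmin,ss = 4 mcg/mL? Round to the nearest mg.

2062 mg

τ/t½ = 110/45 ≈ 2.4444, so f = (1/2)^(110/45) ≈ 0.183717.
Cmin,ss = (D/Vd)·f/(1−f), so D = Cmin,ss·Vd·(1−f)/f.
D = 4 × 116 × (1−f)/f ≈ 4 × 116 × 4.44315 ≈ 2061.62 mg.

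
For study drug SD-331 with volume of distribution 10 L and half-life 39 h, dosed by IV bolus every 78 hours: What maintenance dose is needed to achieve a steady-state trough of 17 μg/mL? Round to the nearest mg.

τ/t½ = 78/39 ≈ 2, so f = (1/2)^(78/39) ≈ 0.250000.
Cmin,ss = (D/Vd)·f/(1−f), so D = Cmin,ss·Vd·(1−f)/f.
D = 17 × 10 × (1−f)/f ≈ 17 × 10 × 3.00000 ≈ 510.00 mg.

510 mg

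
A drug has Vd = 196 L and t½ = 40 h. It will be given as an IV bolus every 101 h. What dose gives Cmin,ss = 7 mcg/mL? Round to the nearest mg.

6525 mg

τ/t½ = 101/40 ≈ 2.525, so f = (1/2)^(101/40) ≈ 0.173740.
Cmin,ss = (D/Vd)·f/(1−f), so D = Cmin,ss·Vd·(1−f)/f.
D = 7 × 196 × (1−f)/f ≈ 7 × 196 × 4.75573 ≈ 6524.86 mg.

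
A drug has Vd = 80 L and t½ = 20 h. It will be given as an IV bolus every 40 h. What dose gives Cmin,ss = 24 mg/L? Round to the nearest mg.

5760 mg

τ/t½ = 40/20 ≈ 2, so f = (1/2)^(40/20) ≈ 0.250000.
Cmin,ss = (D/Vd)·f/(1−f), so D = Cmin,ss·Vd·(1−f)/f.
D = 24 × 80 × (1−f)/f ≈ 24 × 80 × 3.00000 ≈ 5760.00 mg.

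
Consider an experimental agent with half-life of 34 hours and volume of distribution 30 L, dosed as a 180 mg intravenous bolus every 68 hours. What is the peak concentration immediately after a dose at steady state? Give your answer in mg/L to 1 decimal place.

8.0 mg/L

The dosing interval is 2 half-lives, so f = 2^(−2) = 0.25.
Accumulation ratio R = 1/(1 − f) = 1/0.75 = 4/3.
Single-dose peak C₀ = D/Vd = 180/30 = 6 mg/L.
Steady-state peak Cmax,ss = C₀·R = 6 × 4/3 ≈ 8.000 mg/L.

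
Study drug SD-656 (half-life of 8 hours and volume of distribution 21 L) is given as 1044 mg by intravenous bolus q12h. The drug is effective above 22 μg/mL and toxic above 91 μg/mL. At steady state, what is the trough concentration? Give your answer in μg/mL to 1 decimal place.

Over one 12-h interval, 12/8 ≈ 1.5 half-lives elapse, leaving f ≈ 0.3536 of each dose.
At steady state, accumulation factor R = 1/(1 − e^(−kτ)) ≈ 1.5470.
Each bolus raises the concentration by D/Vd = 1044/21 ≈ 49.714 μg/mL.
Steady-state peak Cmax,ss = C₀·R ≈ 49.714 × 1.5470 ≈ 76.908 μg/mL.
Steady-state trough Cmin,ss = Cmax,ss·f ≈ 76.908 × 0.3536 ≈ 27.195 μg/mL.
Trough 27.2 μg/mL vs MEC 22 μg/mL: adequate.

27.2 μg/mL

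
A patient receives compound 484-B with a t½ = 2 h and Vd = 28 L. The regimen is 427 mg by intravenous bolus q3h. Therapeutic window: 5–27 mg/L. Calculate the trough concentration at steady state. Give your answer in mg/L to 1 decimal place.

8.3 mg/L

τ/t½ = 3/2 ≈ 1.5, so fraction remaining f = (1/2)^(3/2) ≈ 0.3536.
Each bolus raises the concentration by D/Vd = 427/28 ≈ 15.250 mg/L.
Steady-state trough Cmin,ss = C₀·f/(1−f) ≈ 15.250 × 0.3536/0.6464 ≈ 8.342 mg/L.
Trough 8.3 mg/L vs MEC 5 mg/L: adequate.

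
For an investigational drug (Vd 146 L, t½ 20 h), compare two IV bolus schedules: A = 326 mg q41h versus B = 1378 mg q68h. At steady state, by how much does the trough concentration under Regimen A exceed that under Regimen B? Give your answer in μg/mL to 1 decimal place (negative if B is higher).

-0.3 μg/mL

Regimen A: f = (1/2)^(41/20) ≈ 0.2415; Cmin,ss = (326/146)·f/(1−f) ≈ 0.711 μg/mL.
Regimen B: f = (1/2)^(68/20) ≈ 0.0947; Cmin,ss = (1378/146)·f/(1−f) ≈ 0.987 μg/mL.
Difference ≈ 0.711 − 0.987 ≈ -0.276 μg/mL.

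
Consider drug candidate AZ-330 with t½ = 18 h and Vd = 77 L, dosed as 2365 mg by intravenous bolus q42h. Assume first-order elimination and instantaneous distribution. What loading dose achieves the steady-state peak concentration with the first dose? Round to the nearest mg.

f = (1/2)^(42/18) ≈ 0.198425; accumulation ratio R = 1/(1−f) ≈ 1.24754.
Loading dose to hit Cmax,ss on first dose: D_load = D_maint·R ≈ 2365 × 1.24754 ≈ 2950.43 mg.

2950 mg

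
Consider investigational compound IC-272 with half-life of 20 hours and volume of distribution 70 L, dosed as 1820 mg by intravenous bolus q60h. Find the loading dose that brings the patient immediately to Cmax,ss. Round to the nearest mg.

f = (1/2)^(60/20) ≈ 0.125000; accumulation ratio R = 1/(1−f) ≈ 1.14286.
Loading dose to hit Cmax,ss on first dose: D_load = D_maint·R ≈ 1820 × 1.14286 ≈ 2080.01 mg.

2080 mg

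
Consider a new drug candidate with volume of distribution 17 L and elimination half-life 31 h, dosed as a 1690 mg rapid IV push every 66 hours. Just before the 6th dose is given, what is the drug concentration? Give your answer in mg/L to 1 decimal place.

29.4 mg/L

f = (1/2)^(τ/t½) = (1/2)^(66/31) ≈ 0.2286.
C₀ = D/Vd = 1690/17 ≈ 99.412 mg/L.
Before the 6th dose, 5 doses have been given. Superposition: Cmin = C₀·(f + f² + … + f^5).
≈ 99.412 × (0.2286 + 0.0523 + 0.0119 + 0.0027 + 0.0006) ≈ 99.412 × 0.2961 ≈ 29.436 mg/L.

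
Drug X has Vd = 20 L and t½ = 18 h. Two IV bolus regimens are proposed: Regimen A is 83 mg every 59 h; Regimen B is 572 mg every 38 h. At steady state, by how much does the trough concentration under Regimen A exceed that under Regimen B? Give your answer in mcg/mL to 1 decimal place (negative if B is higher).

Regimen A: f = (1/2)^(59/18) ≈ 0.1031; Cmin,ss = (83/20)·f/(1−f) ≈ 0.477 mcg/mL.
Regimen B: f = (1/2)^(38/18) ≈ 0.2315; Cmin,ss = (572/20)·f/(1−f) ≈ 8.615 mcg/mL.
Difference ≈ 0.477 − 8.615 ≈ -8.138 mcg/mL.

-8.1 mcg/mL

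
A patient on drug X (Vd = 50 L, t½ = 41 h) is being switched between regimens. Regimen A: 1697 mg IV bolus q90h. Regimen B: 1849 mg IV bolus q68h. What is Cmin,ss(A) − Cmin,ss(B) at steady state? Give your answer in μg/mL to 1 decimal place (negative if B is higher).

-7.7 μg/mL

Regimen A: f = (1/2)^(90/41) ≈ 0.2184; Cmin,ss = (1697/50)·f/(1−f) ≈ 9.484 μg/mL.
Regimen B: f = (1/2)^(68/41) ≈ 0.3168; Cmin,ss = (1849/50)·f/(1−f) ≈ 17.148 μg/mL.
Difference ≈ 9.484 − 17.148 ≈ -7.664 μg/mL.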